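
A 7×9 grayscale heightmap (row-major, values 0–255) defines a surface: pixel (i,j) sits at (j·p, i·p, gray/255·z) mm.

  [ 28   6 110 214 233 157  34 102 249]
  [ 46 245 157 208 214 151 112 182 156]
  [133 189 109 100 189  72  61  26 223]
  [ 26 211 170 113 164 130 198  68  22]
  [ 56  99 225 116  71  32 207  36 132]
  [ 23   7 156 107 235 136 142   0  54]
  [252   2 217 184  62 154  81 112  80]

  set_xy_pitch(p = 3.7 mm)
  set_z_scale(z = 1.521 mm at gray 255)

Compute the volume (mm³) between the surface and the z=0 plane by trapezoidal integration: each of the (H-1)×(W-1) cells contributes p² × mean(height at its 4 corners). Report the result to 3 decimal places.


494.820

height_mm = gray/255 × 1.521; cell vol = 3.7² × mean(4 corners)
unit = 3.7² × 1.521 / (4×255) = 0.0204142 mm³ per gray-sum
row 0: Σ corner-gray over 8 cells = 4729  → 96.5388
row 1: Σ corner-gray over 8 cells = 4588  → 93.6604
row 2: Σ corner-gray over 8 cells = 4004  → 81.7385
row 3: Σ corner-gray over 8 cells = 3916  → 79.9420
row 4: Σ corner-gray over 8 cells = 3403  → 69.4695
row 5: Σ corner-gray over 8 cells = 3599  → 73.4707
Σ rows: total corner-gray = 24239  → 494.8199 mm³


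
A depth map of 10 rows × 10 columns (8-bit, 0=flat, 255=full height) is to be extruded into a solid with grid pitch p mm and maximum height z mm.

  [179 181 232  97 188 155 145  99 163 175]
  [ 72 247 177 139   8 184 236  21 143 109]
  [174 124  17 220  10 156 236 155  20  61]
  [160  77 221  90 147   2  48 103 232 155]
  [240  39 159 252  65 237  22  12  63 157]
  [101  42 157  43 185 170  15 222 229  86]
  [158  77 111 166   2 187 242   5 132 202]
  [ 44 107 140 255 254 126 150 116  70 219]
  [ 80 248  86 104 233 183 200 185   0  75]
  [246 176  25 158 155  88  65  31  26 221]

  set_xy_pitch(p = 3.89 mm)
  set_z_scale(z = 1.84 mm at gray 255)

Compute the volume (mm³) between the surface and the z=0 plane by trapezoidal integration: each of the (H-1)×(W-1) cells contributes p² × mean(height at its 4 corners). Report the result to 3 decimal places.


height_mm = gray/255 × 1.84; cell vol = 3.89² × mean(4 corners)
unit = 3.89² × 1.84 / (4×255) = 0.0272971 mm³ per gray-sum
row 0: Σ corner-gray over 9 cells = 5365  → 146.4491
row 1: Σ corner-gray over 9 cells = 4602  → 125.6214
row 2: Σ corner-gray over 9 cells = 4266  → 116.4495
row 3: Σ corner-gray over 9 cells = 4250  → 116.0128
row 4: Σ corner-gray over 9 cells = 4408  → 120.3257
row 5: Σ corner-gray over 9 cells = 4517  → 123.3011
row 6: Σ corner-gray over 9 cells = 4903  → 133.8378
row 7: Σ corner-gray over 9 cells = 5332  → 145.5483
row 8: Σ corner-gray over 9 cells = 4548  → 124.1473
Σ rows: total corner-gray = 42191  → 1151.6929 mm³

1151.693


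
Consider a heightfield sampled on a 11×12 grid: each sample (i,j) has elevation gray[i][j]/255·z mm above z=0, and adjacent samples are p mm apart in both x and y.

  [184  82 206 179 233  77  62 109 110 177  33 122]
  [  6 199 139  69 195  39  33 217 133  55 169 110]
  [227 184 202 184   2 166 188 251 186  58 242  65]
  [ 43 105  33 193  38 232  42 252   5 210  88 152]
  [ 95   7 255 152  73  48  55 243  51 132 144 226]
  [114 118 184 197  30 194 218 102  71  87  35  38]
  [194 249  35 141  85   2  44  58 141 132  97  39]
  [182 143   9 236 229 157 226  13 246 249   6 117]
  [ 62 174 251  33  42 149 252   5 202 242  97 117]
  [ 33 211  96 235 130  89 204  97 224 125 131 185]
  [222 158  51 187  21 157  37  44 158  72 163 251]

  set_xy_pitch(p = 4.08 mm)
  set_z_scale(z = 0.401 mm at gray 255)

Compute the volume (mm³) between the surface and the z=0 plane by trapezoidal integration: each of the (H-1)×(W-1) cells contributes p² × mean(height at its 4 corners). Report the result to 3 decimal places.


height_mm = gray/255 × 0.401; cell vol = 4.08² × mean(4 corners)
unit = 4.08² × 0.401 / (4×255) = 0.00654432 mm³ per gray-sum
row 0: Σ corner-gray over 11 cells = 5454  → 35.6927
row 1: Σ corner-gray over 11 cells = 6230  → 40.7711
row 2: Σ corner-gray over 11 cells = 6209  → 40.6337
row 3: Σ corner-gray over 11 cells = 5232  → 34.2399
row 4: Σ corner-gray over 11 cells = 5265  → 34.4558
row 5: Σ corner-gray over 11 cells = 4825  → 31.5763
row 6: Σ corner-gray over 11 cells = 5528  → 36.1770
row 7: Σ corner-gray over 11 cells = 6400  → 41.8836
row 8: Σ corner-gray over 11 cells = 6375  → 41.7200
row 9: Σ corner-gray over 11 cells = 5871  → 38.4217
Σ rows: total corner-gray = 57389  → 375.5720 mm³

375.572


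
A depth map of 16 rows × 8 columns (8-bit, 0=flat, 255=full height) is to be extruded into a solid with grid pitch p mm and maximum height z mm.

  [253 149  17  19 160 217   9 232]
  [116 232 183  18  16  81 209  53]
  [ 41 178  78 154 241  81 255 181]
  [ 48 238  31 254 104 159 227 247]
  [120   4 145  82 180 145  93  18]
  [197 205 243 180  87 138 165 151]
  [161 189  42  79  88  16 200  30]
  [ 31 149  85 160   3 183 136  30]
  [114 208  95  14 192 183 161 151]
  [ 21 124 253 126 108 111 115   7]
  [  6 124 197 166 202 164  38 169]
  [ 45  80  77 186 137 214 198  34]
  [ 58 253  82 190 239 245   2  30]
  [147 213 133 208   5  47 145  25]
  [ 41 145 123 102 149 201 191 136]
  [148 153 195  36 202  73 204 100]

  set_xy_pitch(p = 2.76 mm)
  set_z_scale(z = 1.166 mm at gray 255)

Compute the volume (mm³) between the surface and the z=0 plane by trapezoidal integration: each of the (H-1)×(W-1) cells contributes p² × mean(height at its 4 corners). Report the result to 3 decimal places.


487.167

height_mm = gray/255 × 1.166; cell vol = 2.76² × mean(4 corners)
unit = 2.76² × 1.166 / (4×255) = 0.00870796 mm³ per gray-sum
row 0: Σ corner-gray over 7 cells = 3274  → 28.5099
row 1: Σ corner-gray over 7 cells = 3843  → 33.4647
row 2: Σ corner-gray over 7 cells = 4517  → 39.3339
row 3: Σ corner-gray over 7 cells = 3757  → 32.7158
row 4: Σ corner-gray over 7 cells = 3820  → 33.2644
row 5: Σ corner-gray over 7 cells = 3803  → 33.1164
row 6: Σ corner-gray over 7 cells = 2912  → 25.3576
row 7: Σ corner-gray over 7 cells = 3464  → 30.1644
row 8: Σ corner-gray over 7 cells = 3673  → 31.9843
row 9: Σ corner-gray over 7 cells = 3659  → 31.8624
row 10: Σ corner-gray over 7 cells = 3820  → 33.2644
row 11: Σ corner-gray over 7 cells = 3973  → 34.5967
row 12: Σ corner-gray over 7 cells = 3784  → 32.9509
row 13: Σ corner-gray over 7 cells = 3673  → 31.9843
row 14: Σ corner-gray over 7 cells = 3973  → 34.5967
Σ rows: total corner-gray = 55945  → 487.1670 mm³


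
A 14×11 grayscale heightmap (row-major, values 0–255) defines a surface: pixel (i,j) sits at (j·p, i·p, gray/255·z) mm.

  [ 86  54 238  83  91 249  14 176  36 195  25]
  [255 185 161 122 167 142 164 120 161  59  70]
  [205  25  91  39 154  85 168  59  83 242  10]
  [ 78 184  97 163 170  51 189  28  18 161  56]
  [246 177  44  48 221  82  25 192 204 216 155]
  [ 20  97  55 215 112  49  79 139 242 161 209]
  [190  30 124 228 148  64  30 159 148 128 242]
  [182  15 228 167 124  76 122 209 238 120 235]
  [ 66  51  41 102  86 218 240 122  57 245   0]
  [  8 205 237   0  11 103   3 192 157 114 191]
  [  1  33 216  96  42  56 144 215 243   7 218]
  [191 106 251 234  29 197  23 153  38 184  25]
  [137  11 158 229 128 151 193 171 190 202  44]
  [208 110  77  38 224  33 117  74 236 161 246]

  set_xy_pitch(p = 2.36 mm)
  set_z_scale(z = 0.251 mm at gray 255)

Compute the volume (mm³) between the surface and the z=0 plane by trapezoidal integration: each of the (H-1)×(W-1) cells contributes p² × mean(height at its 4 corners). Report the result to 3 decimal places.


height_mm = gray/255 × 0.251; cell vol = 2.36² × mean(4 corners)
unit = 2.36² × 0.251 / (4×255) = 0.00137056 mm³ per gray-sum
row 0: Σ corner-gray over 10 cells = 5270  → 7.2228
row 1: Σ corner-gray over 10 cells = 4994  → 6.8446
row 2: Σ corner-gray over 10 cells = 4363  → 5.9797
row 3: Σ corner-gray over 10 cells = 5075  → 6.9556
row 4: Σ corner-gray over 10 cells = 5346  → 7.3270
row 5: Σ corner-gray over 10 cells = 5077  → 6.9583
row 6: Σ corner-gray over 10 cells = 5565  → 7.6272
row 7: Σ corner-gray over 10 cells = 5405  → 7.4079
row 8: Σ corner-gray over 10 cells = 4633  → 6.3498
row 9: Σ corner-gray over 10 cells = 4566  → 6.2580
row 10: Σ corner-gray over 10 cells = 4969  → 6.8103
row 11: Σ corner-gray over 10 cells = 5693  → 7.8026
row 12: Σ corner-gray over 10 cells = 5641  → 7.7313
Σ rows: total corner-gray = 66597  → 91.2751 mm³

91.275


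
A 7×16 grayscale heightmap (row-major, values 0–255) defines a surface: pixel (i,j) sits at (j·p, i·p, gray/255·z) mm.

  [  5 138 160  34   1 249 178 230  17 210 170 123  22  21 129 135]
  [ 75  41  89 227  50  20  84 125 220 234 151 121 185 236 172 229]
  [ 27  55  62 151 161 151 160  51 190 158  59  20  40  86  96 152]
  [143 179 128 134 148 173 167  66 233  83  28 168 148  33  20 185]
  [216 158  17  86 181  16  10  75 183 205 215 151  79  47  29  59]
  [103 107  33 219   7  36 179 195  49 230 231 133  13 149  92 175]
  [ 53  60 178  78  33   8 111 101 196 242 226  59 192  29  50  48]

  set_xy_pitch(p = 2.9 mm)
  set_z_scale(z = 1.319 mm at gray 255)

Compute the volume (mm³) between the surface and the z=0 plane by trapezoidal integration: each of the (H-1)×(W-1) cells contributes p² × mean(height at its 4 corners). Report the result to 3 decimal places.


height_mm = gray/255 × 1.319; cell vol = 2.9² × mean(4 corners)
unit = 2.9² × 1.319 / (4×255) = 0.0108753 mm³ per gray-sum
row 0: Σ corner-gray over 15 cells = 7718  → 83.9354
row 1: Σ corner-gray over 15 cells = 7273  → 79.0959
row 2: Σ corner-gray over 15 cells = 6803  → 73.9846
row 3: Σ corner-gray over 15 cells = 6923  → 75.2896
row 4: Σ corner-gray over 15 cells = 6803  → 73.9846
row 5: Σ corner-gray over 15 cells = 6851  → 74.5066
Σ rows: total corner-gray = 42371  → 460.7967 mm³

460.797


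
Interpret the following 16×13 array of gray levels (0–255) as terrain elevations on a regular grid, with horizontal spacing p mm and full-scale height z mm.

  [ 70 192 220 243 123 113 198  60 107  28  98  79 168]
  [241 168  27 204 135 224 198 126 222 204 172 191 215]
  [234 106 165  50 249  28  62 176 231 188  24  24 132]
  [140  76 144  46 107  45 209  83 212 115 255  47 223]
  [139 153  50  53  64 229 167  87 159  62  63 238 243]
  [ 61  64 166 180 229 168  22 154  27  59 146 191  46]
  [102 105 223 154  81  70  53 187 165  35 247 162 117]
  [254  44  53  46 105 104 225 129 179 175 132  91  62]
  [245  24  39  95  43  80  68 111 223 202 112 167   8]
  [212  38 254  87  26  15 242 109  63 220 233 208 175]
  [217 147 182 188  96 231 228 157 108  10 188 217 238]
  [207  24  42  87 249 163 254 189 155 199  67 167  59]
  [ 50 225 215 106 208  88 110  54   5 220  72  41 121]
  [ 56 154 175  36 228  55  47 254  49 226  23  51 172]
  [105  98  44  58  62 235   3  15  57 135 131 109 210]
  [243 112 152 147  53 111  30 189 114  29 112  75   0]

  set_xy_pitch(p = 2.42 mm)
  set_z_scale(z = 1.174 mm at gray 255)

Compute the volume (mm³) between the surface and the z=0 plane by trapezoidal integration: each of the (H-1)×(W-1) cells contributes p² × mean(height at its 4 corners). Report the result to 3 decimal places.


624.443

height_mm = gray/255 × 1.174; cell vol = 2.42² × mean(4 corners)
unit = 2.42² × 1.174 / (4×255) = 0.0067406 mm³ per gray-sum
row 0: Σ corner-gray over 12 cells = 7358  → 49.5973
row 1: Σ corner-gray over 12 cells = 7170  → 48.3301
row 2: Σ corner-gray over 12 cells = 6013  → 40.5312
row 3: Σ corner-gray over 12 cells = 6073  → 40.9357
row 4: Σ corner-gray over 12 cells = 5951  → 40.1133
row 5: Σ corner-gray over 12 cells = 6102  → 41.1312
row 6: Σ corner-gray over 12 cells = 6065  → 40.8817
row 7: Σ corner-gray over 12 cells = 5463  → 36.8239
row 8: Σ corner-gray over 12 cells = 5958  → 40.1605
row 9: Σ corner-gray over 12 cells = 7336  → 49.4491
row 10: Σ corner-gray over 12 cells = 7417  → 49.9950
row 11: Σ corner-gray over 12 cells = 6317  → 42.5804
row 12: Σ corner-gray over 12 cells = 5683  → 38.3068
row 13: Σ corner-gray over 12 cells = 5033  → 33.9254
row 14: Σ corner-gray over 12 cells = 4700  → 31.6808
Σ rows: total corner-gray = 92639  → 624.4426 mm³


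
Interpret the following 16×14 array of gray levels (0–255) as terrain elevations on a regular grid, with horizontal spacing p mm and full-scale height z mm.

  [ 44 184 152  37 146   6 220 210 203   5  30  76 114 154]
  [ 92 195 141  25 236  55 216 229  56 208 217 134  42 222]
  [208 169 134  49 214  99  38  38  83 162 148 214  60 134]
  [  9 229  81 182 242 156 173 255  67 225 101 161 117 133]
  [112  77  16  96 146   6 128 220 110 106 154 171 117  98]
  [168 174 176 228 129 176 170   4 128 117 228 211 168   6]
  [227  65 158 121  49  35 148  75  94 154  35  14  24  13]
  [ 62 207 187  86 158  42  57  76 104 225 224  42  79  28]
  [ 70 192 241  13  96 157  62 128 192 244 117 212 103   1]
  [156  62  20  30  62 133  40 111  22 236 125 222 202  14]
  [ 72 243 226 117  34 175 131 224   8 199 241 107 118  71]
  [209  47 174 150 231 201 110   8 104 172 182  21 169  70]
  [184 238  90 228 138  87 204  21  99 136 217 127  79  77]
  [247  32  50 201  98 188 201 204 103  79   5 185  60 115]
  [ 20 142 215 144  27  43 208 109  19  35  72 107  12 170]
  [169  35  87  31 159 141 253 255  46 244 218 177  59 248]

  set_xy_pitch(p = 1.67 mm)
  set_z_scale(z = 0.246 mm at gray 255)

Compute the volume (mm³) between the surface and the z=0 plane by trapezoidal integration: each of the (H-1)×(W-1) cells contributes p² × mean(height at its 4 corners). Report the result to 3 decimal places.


height_mm = gray/255 × 0.246; cell vol = 1.67² × mean(4 corners)
unit = 1.67² × 0.246 / (4×255) = 0.000672617 mm³ per gray-sum
row 0: Σ corner-gray over 13 cells = 6786  → 4.5644
row 1: Σ corner-gray over 13 cells = 6980  → 4.6949
row 2: Σ corner-gray over 13 cells = 7278  → 4.8953
row 3: Σ corner-gray over 13 cells = 7024  → 4.7245
row 4: Σ corner-gray over 13 cells = 6896  → 4.6384
row 5: Σ corner-gray over 13 cells = 6176  → 4.1541
row 6: Σ corner-gray over 13 cells = 5248  → 3.5299
row 7: Σ corner-gray over 13 cells = 6649  → 4.4722
row 8: Σ corner-gray over 13 cells = 6285  → 4.2274
row 9: Σ corner-gray over 13 cells = 6489  → 4.3646
row 10: Σ corner-gray over 13 cells = 7206  → 4.8469
row 11: Σ corner-gray over 13 cells = 7006  → 4.7124
row 12: Σ corner-gray over 13 cells = 6763  → 4.5489
row 13: Σ corner-gray over 13 cells = 5630  → 3.7868
row 14: Σ corner-gray over 13 cells = 6283  → 4.2261
Σ rows: total corner-gray = 98699  → 66.3866 mm³

66.387


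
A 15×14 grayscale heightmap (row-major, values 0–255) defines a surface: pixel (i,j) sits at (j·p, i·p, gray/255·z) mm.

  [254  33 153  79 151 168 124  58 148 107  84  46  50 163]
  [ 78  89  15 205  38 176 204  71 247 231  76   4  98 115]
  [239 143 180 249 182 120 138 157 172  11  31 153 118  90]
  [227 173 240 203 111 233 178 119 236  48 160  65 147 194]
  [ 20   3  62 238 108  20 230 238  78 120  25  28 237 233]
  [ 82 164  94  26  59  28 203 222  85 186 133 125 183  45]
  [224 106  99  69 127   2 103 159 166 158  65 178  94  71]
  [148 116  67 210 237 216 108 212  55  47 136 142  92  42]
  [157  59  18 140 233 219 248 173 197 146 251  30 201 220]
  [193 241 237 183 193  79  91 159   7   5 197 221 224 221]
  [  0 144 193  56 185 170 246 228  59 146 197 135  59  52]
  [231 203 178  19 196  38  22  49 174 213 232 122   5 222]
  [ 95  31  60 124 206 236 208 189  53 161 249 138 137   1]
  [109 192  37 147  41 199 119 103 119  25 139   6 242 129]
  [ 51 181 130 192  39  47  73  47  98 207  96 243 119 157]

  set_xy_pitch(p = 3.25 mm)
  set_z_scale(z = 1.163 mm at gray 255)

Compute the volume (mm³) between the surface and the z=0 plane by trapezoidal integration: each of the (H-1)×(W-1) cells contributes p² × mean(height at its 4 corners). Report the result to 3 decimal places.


height_mm = gray/255 × 1.163; cell vol = 3.25² × mean(4 corners)
unit = 3.25² × 1.163 / (4×255) = 0.0120433 mm³ per gray-sum
row 0: Σ corner-gray over 13 cells = 5920  → 71.2965
row 1: Σ corner-gray over 13 cells = 6738  → 81.1479
row 2: Σ corner-gray over 13 cells = 7884  → 94.9495
row 3: Σ corner-gray over 13 cells = 7274  → 87.6031
row 4: Σ corner-gray over 13 cells = 6170  → 74.3073
row 5: Σ corner-gray over 13 cells = 6090  → 73.3438
row 6: Σ corner-gray over 13 cells = 6413  → 77.2338
row 7: Σ corner-gray over 13 cells = 7673  → 92.4084
row 8: Σ corner-gray over 13 cells = 8295  → 99.8993
row 9: Σ corner-gray over 13 cells = 7776  → 93.6489
row 10: Σ corner-gray over 13 cells = 7043  → 84.8211
row 11: Σ corner-gray over 13 cells = 7035  → 84.7248
row 12: Σ corner-gray over 13 cells = 6656  → 80.1603
row 13: Σ corner-gray over 13 cells = 6128  → 73.8015
Σ rows: total corner-gray = 97095  → 1169.3463 mm³

1169.346


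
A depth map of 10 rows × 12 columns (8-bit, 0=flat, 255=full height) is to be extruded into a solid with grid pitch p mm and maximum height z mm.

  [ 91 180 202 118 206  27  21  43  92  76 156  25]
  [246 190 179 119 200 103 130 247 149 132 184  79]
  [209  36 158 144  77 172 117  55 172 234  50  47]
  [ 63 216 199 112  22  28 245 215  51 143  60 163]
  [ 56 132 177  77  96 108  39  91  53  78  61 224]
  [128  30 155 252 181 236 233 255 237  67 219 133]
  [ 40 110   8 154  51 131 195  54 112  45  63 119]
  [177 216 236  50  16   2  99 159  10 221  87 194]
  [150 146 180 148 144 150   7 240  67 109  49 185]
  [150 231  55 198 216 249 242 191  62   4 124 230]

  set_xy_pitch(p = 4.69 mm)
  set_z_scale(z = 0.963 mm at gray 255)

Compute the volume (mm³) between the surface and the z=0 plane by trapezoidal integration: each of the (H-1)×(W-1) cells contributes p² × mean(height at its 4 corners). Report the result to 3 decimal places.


height_mm = gray/255 × 0.963; cell vol = 4.69² × mean(4 corners)
unit = 4.69² × 0.963 / (4×255) = 0.0207669 mm³ per gray-sum
row 0: Σ corner-gray over 11 cells = 5949  → 123.5423
row 1: Σ corner-gray over 11 cells = 6277  → 130.3539
row 2: Σ corner-gray over 11 cells = 5494  → 114.0934
row 3: Σ corner-gray over 11 cells = 4912  → 102.0070
row 4: Σ corner-gray over 11 cells = 6095  → 126.5743
row 5: Σ corner-gray over 11 cells = 5996  → 124.5184
row 6: Σ corner-gray over 11 cells = 4568  → 94.8632
row 7: Σ corner-gray over 11 cells = 5378  → 111.6844
row 8: Σ corner-gray over 11 cells = 6339  → 131.6414
Σ rows: total corner-gray = 51008  → 1059.2784 mm³

1059.278


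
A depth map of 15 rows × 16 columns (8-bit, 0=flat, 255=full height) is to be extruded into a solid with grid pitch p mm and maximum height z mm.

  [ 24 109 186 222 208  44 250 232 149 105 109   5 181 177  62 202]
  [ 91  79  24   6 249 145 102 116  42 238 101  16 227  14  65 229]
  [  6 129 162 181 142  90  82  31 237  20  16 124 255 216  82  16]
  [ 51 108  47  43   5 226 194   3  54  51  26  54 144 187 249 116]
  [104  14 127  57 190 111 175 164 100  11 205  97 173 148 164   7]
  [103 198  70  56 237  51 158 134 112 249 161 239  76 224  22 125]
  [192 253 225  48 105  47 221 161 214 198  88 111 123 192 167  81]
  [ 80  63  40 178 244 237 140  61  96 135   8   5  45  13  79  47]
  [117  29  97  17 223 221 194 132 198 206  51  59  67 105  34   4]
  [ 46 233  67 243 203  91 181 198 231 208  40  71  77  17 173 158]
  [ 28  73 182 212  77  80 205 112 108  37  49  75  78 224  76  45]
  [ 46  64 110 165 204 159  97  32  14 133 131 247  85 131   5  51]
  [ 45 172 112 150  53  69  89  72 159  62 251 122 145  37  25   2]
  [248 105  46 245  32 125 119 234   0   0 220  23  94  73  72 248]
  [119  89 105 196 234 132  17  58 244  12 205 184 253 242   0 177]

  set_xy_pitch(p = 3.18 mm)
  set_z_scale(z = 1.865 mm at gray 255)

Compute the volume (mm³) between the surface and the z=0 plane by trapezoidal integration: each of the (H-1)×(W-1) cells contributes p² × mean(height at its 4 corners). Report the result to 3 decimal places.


1835.485

height_mm = gray/255 × 1.865; cell vol = 3.18² × mean(4 corners)
unit = 3.18² × 1.865 / (4×255) = 0.0184898 mm³ per gray-sum
row 0: Σ corner-gray over 15 cells = 7472  → 138.1560
row 1: Σ corner-gray over 15 cells = 6724  → 124.3256
row 2: Σ corner-gray over 15 cells = 6505  → 120.2763
row 3: Σ corner-gray over 15 cells = 6532  → 120.7756
row 4: Σ corner-gray over 15 cells = 7785  → 143.9433
row 5: Σ corner-gray over 15 cells = 8781  → 162.3592
row 6: Σ corner-gray over 15 cells = 7394  → 136.7138
row 7: Σ corner-gray over 15 cells = 6202  → 114.6739
row 8: Σ corner-gray over 15 cells = 7657  → 141.5766
row 9: Σ corner-gray over 15 cells = 7519  → 139.0250
row 10: Σ corner-gray over 15 cells = 6500  → 120.1839
row 11: Σ corner-gray over 15 cells = 6334  → 117.1146
row 12: Σ corner-gray over 15 cells = 6355  → 117.5029
row 13: Σ corner-gray over 15 cells = 7510  → 138.8586
Σ rows: total corner-gray = 99270  → 1835.4854 mm³


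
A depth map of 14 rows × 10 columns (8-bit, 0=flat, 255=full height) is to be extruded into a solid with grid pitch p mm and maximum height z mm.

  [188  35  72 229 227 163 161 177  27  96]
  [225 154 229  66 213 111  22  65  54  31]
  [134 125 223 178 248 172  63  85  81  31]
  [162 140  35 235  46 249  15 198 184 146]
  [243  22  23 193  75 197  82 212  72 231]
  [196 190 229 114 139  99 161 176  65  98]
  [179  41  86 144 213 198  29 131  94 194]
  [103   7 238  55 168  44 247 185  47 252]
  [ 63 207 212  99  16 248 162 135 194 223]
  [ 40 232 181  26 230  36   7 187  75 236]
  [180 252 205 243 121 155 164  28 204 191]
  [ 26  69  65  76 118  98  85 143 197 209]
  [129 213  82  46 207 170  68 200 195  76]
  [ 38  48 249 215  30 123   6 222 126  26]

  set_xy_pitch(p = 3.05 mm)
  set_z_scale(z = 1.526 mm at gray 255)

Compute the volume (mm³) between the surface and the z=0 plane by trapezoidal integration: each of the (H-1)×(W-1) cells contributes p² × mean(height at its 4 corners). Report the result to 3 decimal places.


877.289

height_mm = gray/255 × 1.526; cell vol = 3.05² × mean(4 corners)
unit = 3.05² × 1.526 / (4×255) = 0.0139173 mm³ per gray-sum
row 0: Σ corner-gray over 9 cells = 4550  → 63.3236
row 1: Σ corner-gray over 9 cells = 4599  → 64.0055
row 2: Σ corner-gray over 9 cells = 5027  → 69.9621
row 3: Σ corner-gray over 9 cells = 4738  → 65.9400
row 4: Σ corner-gray over 9 cells = 4866  → 67.7214
row 5: Σ corner-gray over 9 cells = 4885  → 67.9859
row 6: Σ corner-gray over 9 cells = 4582  → 63.7689
row 7: Σ corner-gray over 9 cells = 5169  → 71.9384
row 8: Σ corner-gray over 9 cells = 5056  → 70.3657
row 9: Σ corner-gray over 9 cells = 5339  → 74.3043
row 10: Σ corner-gray over 9 cells = 5052  → 70.3100
row 11: Σ corner-gray over 9 cells = 4504  → 62.6834
row 12: Σ corner-gray over 9 cells = 4669  → 64.9797
Σ rows: total corner-gray = 63036  → 877.2890 mm³


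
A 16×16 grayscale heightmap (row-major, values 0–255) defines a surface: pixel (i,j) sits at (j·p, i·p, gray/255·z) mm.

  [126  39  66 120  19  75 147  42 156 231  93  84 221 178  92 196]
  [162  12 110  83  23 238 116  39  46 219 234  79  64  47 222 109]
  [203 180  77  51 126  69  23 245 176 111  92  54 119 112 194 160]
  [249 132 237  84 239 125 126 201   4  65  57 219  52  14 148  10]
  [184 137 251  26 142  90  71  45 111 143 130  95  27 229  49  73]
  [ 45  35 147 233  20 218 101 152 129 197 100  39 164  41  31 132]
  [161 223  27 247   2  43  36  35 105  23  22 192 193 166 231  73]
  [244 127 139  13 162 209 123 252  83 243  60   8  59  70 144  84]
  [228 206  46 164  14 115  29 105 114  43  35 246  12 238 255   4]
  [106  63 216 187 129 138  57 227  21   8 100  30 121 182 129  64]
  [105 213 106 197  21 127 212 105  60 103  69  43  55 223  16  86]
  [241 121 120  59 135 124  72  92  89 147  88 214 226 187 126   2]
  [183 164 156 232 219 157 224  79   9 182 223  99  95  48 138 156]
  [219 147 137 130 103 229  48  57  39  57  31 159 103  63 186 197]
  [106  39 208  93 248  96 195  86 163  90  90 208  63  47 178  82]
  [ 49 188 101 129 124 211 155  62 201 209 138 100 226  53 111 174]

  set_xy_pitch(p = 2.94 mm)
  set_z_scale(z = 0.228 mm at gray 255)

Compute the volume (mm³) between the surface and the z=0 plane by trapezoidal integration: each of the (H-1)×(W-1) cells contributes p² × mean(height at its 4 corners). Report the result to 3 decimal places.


207.954

height_mm = gray/255 × 0.228; cell vol = 2.94² × mean(4 corners)
unit = 2.94² × 0.228 / (4×255) = 0.0019321 mm³ per gray-sum
row 0: Σ corner-gray over 15 cells = 6783  → 13.1054
row 1: Σ corner-gray over 15 cells = 6956  → 13.4397
row 2: Σ corner-gray over 15 cells = 7286  → 14.0773
row 3: Σ corner-gray over 15 cells = 7014  → 13.5517
row 4: Σ corner-gray over 15 cells = 6740  → 13.0223
row 5: Σ corner-gray over 15 cells = 6715  → 12.9740
row 6: Σ corner-gray over 15 cells = 7036  → 13.5942
row 7: Σ corner-gray over 15 cells = 7188  → 13.8879
row 8: Σ corner-gray over 15 cells = 6862  → 13.2581
row 9: Σ corner-gray over 15 cells = 6677  → 12.9006
row 10: Σ corner-gray over 15 cells = 7134  → 13.7836
row 11: Σ corner-gray over 15 cells = 8232  → 15.9050
row 12: Σ corner-gray over 15 cells = 7783  → 15.0375
row 13: Σ corner-gray over 15 cells = 7190  → 13.8918
row 14: Σ corner-gray over 15 cells = 8035  → 15.5244
Σ rows: total corner-gray = 107631  → 207.9537 mm³


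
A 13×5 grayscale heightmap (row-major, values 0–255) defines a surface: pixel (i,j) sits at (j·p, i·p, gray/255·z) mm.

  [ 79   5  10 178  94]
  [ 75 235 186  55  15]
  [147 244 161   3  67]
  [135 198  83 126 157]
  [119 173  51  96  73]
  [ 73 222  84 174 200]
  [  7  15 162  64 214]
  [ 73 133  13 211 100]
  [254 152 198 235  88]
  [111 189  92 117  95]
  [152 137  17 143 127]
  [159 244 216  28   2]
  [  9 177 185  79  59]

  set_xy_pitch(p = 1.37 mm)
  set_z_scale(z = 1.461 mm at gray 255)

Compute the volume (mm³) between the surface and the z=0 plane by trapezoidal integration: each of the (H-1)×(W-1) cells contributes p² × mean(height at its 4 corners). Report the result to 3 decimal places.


65.121

height_mm = gray/255 × 1.461; cell vol = 1.37² × mean(4 corners)
unit = 1.37² × 1.461 / (4×255) = 0.00268838 mm³ per gray-sum
row 0: Σ corner-gray over 4 cells = 1601  → 4.3041
row 1: Σ corner-gray over 4 cells = 2072  → 5.5703
row 2: Σ corner-gray over 4 cells = 2136  → 5.7424
row 3: Σ corner-gray over 4 cells = 1938  → 5.2101
row 4: Σ corner-gray over 4 cells = 2065  → 5.5515
row 5: Σ corner-gray over 4 cells = 1936  → 5.2047
row 6: Σ corner-gray over 4 cells = 1590  → 4.2745
row 7: Σ corner-gray over 4 cells = 2399  → 6.4494
row 8: Σ corner-gray over 4 cells = 2514  → 6.7586
row 9: Σ corner-gray over 4 cells = 1875  → 5.0407
row 10: Σ corner-gray over 4 cells = 2010  → 5.4037
row 11: Σ corner-gray over 4 cells = 2087  → 5.6107
Σ rows: total corner-gray = 24223  → 65.1207 mm³


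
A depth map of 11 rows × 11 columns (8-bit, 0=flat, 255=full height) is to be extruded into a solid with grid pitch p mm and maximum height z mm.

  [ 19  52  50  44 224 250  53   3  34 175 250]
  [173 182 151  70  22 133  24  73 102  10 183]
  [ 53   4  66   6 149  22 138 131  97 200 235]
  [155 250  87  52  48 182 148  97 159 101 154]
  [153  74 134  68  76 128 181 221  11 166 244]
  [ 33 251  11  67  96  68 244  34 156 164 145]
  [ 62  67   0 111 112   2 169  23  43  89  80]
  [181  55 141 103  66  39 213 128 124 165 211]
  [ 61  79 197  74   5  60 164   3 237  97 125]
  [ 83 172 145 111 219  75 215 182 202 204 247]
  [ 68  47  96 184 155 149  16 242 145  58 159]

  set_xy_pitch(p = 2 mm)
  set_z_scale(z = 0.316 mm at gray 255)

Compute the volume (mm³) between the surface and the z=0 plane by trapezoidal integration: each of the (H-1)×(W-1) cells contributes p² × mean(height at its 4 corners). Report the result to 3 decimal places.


height_mm = gray/255 × 0.316; cell vol = 2² × mean(4 corners)
unit = 2² × 0.316 / (4×255) = 0.00123922 mm³ per gray-sum
row 0: Σ corner-gray over 10 cells = 3929  → 4.8689
row 1: Σ corner-gray over 10 cells = 3804  → 4.7140
row 2: Σ corner-gray over 10 cells = 4471  → 5.5405
row 3: Σ corner-gray over 10 cells = 5072  → 6.2853
row 4: Σ corner-gray over 10 cells = 4875  → 6.0412
row 5: Σ corner-gray over 10 cells = 3734  → 4.6272
row 6: Σ corner-gray over 10 cells = 3834  → 4.7512
row 7: Σ corner-gray over 10 cells = 4478  → 5.5492
row 8: Σ corner-gray over 10 cells = 5398  → 6.6893
row 9: Σ corner-gray over 10 cells = 5791  → 7.1763
Σ rows: total corner-gray = 45386  → 56.2430 mm³

56.243


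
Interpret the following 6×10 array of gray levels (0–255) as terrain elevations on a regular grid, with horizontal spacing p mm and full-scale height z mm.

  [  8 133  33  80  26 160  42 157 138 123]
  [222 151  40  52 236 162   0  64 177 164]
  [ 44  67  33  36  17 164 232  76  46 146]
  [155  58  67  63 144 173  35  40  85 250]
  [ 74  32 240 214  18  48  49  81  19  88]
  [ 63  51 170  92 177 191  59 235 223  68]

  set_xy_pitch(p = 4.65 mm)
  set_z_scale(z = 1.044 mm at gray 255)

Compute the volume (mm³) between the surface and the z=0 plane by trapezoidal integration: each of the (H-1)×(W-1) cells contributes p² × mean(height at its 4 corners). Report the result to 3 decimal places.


height_mm = gray/255 × 1.044; cell vol = 4.65² × mean(4 corners)
unit = 4.65² × 1.044 / (4×255) = 0.0221313 mm³ per gray-sum
row 0: Σ corner-gray over 9 cells = 3819  → 84.5193
row 1: Σ corner-gray over 9 cells = 3682  → 81.4873
row 2: Σ corner-gray over 9 cells = 3267  → 72.3028
row 3: Σ corner-gray over 9 cells = 3299  → 73.0110
row 4: Σ corner-gray over 9 cells = 4091  → 90.5390
Σ rows: total corner-gray = 18158  → 401.8595 mm³

401.860


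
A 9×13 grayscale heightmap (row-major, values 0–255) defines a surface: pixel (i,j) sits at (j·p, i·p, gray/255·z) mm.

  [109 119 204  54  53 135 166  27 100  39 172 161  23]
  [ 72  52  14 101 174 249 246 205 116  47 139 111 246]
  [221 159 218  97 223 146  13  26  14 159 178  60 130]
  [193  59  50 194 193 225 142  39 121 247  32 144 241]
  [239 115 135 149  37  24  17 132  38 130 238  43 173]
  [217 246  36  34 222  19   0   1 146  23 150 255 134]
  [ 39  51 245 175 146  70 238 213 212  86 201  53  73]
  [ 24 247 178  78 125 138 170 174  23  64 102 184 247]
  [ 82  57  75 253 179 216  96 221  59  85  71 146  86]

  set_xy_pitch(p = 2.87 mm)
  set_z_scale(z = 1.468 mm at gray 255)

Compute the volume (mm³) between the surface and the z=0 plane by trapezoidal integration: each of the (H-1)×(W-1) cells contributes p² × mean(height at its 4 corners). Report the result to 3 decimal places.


height_mm = gray/255 × 1.468; cell vol = 2.87² × mean(4 corners)
unit = 2.87² × 1.468 / (4×255) = 0.0118547 mm³ per gray-sum
row 0: Σ corner-gray over 12 cells = 5818  → 68.9705
row 1: Σ corner-gray over 12 cells = 6163  → 73.0604
row 2: Σ corner-gray over 12 cells = 6263  → 74.2458
row 3: Σ corner-gray over 12 cells = 5854  → 69.3973
row 4: Σ corner-gray over 12 cells = 5143  → 60.9686
row 5: Σ corner-gray over 12 cells = 6107  → 72.3965
row 6: Σ corner-gray over 12 cells = 6729  → 79.7701
row 7: Σ corner-gray over 12 cells = 6321  → 74.9334
Σ rows: total corner-gray = 48398  → 573.7426 mm³

573.743


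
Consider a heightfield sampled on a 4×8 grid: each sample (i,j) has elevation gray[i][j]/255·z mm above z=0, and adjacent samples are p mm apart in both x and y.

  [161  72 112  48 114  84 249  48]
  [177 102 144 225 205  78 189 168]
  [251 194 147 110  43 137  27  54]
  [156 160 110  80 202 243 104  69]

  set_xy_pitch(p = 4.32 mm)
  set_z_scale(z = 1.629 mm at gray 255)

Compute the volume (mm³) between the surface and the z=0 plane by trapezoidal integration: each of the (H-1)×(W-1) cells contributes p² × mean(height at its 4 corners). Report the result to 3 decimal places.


336.617

height_mm = gray/255 × 1.629; cell vol = 4.32² × mean(4 corners)
unit = 4.32² × 1.629 / (4×255) = 0.029805 mm³ per gray-sum
row 0: Σ corner-gray over 7 cells = 3798  → 113.1992
row 1: Σ corner-gray over 7 cells = 3852  → 114.8087
row 2: Σ corner-gray over 7 cells = 3644  → 108.6092
Σ rows: total corner-gray = 11294  → 336.6171 mm³


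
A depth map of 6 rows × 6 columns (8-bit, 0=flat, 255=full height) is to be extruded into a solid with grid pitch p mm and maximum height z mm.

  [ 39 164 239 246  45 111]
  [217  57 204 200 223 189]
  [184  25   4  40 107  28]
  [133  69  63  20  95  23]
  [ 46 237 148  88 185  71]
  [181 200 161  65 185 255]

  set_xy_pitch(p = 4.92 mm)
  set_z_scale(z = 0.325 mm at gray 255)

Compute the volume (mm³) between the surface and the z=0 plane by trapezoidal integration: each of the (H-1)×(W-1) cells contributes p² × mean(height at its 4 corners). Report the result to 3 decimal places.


height_mm = gray/255 × 0.325; cell vol = 4.92² × mean(4 corners)
unit = 4.92² × 0.325 / (4×255) = 0.00771282 mm³ per gray-sum
row 0: Σ corner-gray over 5 cells = 3312  → 25.5449
row 1: Σ corner-gray over 5 cells = 2338  → 18.0326
row 2: Σ corner-gray over 5 cells = 1214  → 9.3634
row 3: Σ corner-gray over 5 cells = 2083  → 16.0658
row 4: Σ corner-gray over 5 cells = 3091  → 23.8403
Σ rows: total corner-gray = 12038  → 92.8470 mm³

92.847


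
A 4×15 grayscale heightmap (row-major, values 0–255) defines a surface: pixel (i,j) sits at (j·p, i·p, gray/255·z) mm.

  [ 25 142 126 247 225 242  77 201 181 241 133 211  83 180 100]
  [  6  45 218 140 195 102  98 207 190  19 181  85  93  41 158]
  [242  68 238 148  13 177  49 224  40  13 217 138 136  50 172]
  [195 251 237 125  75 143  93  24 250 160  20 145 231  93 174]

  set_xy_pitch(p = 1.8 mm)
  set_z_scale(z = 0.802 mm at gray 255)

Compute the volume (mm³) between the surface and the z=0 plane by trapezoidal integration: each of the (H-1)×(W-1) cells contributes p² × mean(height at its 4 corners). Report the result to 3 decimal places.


57.121

height_mm = gray/255 × 0.802; cell vol = 1.8² × mean(4 corners)
unit = 1.8² × 0.802 / (4×255) = 0.00254753 mm³ per gray-sum
row 0: Σ corner-gray over 14 cells = 8095  → 20.6223
row 1: Σ corner-gray over 14 cells = 6828  → 17.3945
row 2: Σ corner-gray over 14 cells = 7499  → 19.1039
Σ rows: total corner-gray = 22422  → 57.1207 mm³


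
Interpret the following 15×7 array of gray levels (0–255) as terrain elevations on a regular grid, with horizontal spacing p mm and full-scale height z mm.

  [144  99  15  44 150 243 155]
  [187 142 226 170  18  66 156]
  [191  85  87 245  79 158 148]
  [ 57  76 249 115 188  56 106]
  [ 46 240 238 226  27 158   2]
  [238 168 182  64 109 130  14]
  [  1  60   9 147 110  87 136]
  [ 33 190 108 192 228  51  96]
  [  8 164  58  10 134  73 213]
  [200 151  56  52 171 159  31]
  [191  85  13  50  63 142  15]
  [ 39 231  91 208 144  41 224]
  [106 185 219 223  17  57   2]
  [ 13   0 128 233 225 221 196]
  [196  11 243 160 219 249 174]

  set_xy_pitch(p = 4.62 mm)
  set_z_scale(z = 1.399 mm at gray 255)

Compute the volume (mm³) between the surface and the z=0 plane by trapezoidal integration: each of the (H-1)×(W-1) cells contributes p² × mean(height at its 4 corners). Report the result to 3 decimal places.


1229.124

height_mm = gray/255 × 1.399; cell vol = 4.62² × mean(4 corners)
unit = 4.62² × 1.399 / (4×255) = 0.0292753 mm³ per gray-sum
row 0: Σ corner-gray over 6 cells = 2988  → 87.4746
row 1: Σ corner-gray over 6 cells = 3234  → 94.6764
row 2: Σ corner-gray over 6 cells = 3178  → 93.0369
row 3: Σ corner-gray over 6 cells = 3357  → 98.2772
row 4: Σ corner-gray over 6 cells = 3384  → 99.0676
row 5: Σ corner-gray over 6 cells = 2521  → 73.8031
row 6: Σ corner-gray over 6 cells = 2630  → 76.9941
row 7: Σ corner-gray over 6 cells = 2766  → 80.9755
row 8: Σ corner-gray over 6 cells = 2508  → 73.4225
row 9: Σ corner-gray over 6 cells = 2321  → 67.9480
row 10: Σ corner-gray over 6 cells = 2605  → 76.2622
row 11: Σ corner-gray over 6 cells = 3203  → 93.7688
row 12: Σ corner-gray over 6 cells = 3333  → 97.5746
row 13: Σ corner-gray over 6 cells = 3957  → 115.8424
Σ rows: total corner-gray = 41985  → 1229.1239 mm³


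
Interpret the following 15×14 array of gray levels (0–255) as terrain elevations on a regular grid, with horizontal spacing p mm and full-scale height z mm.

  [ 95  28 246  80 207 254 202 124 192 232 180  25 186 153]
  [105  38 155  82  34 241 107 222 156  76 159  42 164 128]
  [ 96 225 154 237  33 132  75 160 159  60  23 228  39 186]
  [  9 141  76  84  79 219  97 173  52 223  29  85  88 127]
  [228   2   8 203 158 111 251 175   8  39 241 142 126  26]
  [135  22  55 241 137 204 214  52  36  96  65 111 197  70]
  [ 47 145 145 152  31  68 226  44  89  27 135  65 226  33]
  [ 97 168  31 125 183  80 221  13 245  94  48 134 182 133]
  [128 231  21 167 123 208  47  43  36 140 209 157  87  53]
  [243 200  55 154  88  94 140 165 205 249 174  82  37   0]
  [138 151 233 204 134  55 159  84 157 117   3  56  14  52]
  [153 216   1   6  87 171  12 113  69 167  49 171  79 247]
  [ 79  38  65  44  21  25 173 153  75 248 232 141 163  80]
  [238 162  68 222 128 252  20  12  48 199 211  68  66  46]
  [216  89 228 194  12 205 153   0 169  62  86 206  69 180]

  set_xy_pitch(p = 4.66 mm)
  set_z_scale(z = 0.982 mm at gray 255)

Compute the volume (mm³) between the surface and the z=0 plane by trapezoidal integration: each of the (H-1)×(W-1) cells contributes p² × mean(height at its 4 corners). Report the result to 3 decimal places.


1830.246

height_mm = gray/255 × 0.982; cell vol = 4.66² × mean(4 corners)
unit = 4.66² × 0.982 / (4×255) = 0.0209066 mm³ per gray-sum
row 0: Σ corner-gray over 13 cells = 7345  → 153.5589
row 1: Σ corner-gray over 13 cells = 6517  → 136.2482
row 2: Σ corner-gray over 13 cells = 6160  → 128.7846
row 3: Σ corner-gray over 13 cells = 6010  → 125.6486
row 4: Σ corner-gray over 13 cells = 6247  → 130.6035
row 5: Σ corner-gray over 13 cells = 5851  → 122.3244
row 6: Σ corner-gray over 13 cells = 6064  → 126.7775
row 7: Σ corner-gray over 13 cells = 6397  → 133.7394
row 8: Σ corner-gray over 13 cells = 6648  → 138.9870
row 9: Σ corner-gray over 13 cells = 6453  → 134.9102
row 10: Σ corner-gray over 13 cells = 5606  → 117.2023
row 11: Σ corner-gray over 13 cells = 5597  → 117.0142
row 12: Σ corner-gray over 13 cells = 6111  → 127.7602
row 13: Σ corner-gray over 13 cells = 6538  → 136.6873
Σ rows: total corner-gray = 87544  → 1830.2463 mm³


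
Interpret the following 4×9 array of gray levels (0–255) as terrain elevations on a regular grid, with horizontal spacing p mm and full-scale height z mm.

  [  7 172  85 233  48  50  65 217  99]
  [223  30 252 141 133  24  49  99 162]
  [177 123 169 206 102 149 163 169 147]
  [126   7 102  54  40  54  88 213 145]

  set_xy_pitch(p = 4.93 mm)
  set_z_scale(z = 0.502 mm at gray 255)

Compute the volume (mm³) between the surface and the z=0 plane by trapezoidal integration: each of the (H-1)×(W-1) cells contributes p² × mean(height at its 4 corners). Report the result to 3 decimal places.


height_mm = gray/255 × 0.502; cell vol = 4.93² × mean(4 corners)
unit = 4.93² × 0.502 / (4×255) = 0.0119618 mm³ per gray-sum
row 0: Σ corner-gray over 8 cells = 3687  → 44.1032
row 1: Σ corner-gray over 8 cells = 4327  → 51.7588
row 2: Σ corner-gray over 8 cells = 3873  → 46.3281
Σ rows: total corner-gray = 11887  → 142.1902 mm³

142.190


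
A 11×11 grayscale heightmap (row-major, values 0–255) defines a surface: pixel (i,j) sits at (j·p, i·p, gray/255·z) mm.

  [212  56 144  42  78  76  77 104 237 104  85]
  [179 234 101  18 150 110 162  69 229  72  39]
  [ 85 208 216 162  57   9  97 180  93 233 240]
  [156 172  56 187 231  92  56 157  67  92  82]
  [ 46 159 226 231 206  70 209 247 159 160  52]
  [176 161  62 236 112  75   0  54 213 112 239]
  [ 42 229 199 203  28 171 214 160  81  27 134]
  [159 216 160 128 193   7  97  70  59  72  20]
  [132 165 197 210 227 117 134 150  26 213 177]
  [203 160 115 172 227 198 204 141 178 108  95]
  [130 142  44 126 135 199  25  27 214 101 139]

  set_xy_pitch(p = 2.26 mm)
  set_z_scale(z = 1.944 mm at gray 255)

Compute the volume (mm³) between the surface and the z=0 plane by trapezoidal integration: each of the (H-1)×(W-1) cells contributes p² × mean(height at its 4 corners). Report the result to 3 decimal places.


533.177

height_mm = gray/255 × 1.944; cell vol = 2.26² × mean(4 corners)
unit = 2.26² × 1.944 / (4×255) = 0.00973448 mm³ per gray-sum
row 0: Σ corner-gray over 10 cells = 4641  → 45.1777
row 1: Σ corner-gray over 10 cells = 5343  → 52.0114
row 2: Σ corner-gray over 10 cells = 5293  → 51.5246
row 3: Σ corner-gray over 10 cells = 5890  → 57.3361
row 4: Σ corner-gray over 10 cells = 5897  → 57.4043
row 5: Σ corner-gray over 10 cells = 5265  → 51.2521
row 6: Σ corner-gray over 10 cells = 4983  → 48.5069
row 7: Σ corner-gray over 10 cells = 5370  → 52.2742
row 8: Σ corner-gray over 10 cells = 6491  → 63.1865
row 9: Σ corner-gray over 10 cells = 5599  → 54.5034
Σ rows: total corner-gray = 54772  → 533.1772 mm³
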